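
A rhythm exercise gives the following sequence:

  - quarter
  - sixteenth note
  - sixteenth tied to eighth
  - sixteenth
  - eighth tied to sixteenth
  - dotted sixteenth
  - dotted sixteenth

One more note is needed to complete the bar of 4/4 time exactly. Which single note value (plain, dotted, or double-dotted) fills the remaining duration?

The bar of 4/4 = 32 thirty-second notes.
In thirty-second notes: quarter = 8; sixteenth note = 2; sixteenth tied to eighth (sixteenth + eighth) = 6; sixteenth = 2; eighth tied to sixteenth (eighth + sixteenth) = 6; dotted sixteenth = 3; dotted sixteenth = 3.
Total: 8 + 2 + 6 + 2 + 6 + 3 + 3 = 30.
Remaining: 32 − 30 = 2 thirty-second notes, which is a sixteenth note.

sixteenth note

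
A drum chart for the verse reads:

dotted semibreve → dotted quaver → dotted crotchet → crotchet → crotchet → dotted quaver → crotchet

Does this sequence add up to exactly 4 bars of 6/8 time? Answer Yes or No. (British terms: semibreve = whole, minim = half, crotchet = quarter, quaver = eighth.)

Yes

One bar of 6/8 = 12 sixteenth notes, so 4 bars = 48.
In sixteenth notes: dotted semibreve = 24; dotted quaver = 3; dotted crotchet = 6; crotchet = 4; crotchet = 4; dotted quaver = 3; crotchet = 4.
Sum: 24 + 3 + 6 + 4 + 4 + 3 + 4 = 48.
48 equals 48, so the answer is Yes.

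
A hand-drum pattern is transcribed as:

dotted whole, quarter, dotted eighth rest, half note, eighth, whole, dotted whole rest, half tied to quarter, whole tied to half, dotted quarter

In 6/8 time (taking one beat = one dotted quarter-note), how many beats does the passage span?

20.5

One dotted quarter-note beat = 6 sixteenth notes.
Each duration in sixteenth notes: dotted whole = 24; quarter = 4; dotted eighth rest = 3; half note = 8; eighth = 2; whole = 16; dotted whole rest = 24; half tied to quarter (half + quarter) = 12; whole tied to half (whole + half) = 24; dotted quarter = 6.
Total: 24 + 4 + 3 + 8 + 2 + 16 + 24 + 12 + 24 + 6 = 123.
123 ÷ 6 = 20.5 beats.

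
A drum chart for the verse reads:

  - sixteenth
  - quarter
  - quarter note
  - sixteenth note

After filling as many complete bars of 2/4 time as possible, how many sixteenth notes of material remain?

One bar of 2/4 = 8 sixteenth notes.
Express everything in sixteenth notes: sixteenth = 1; quarter = 4; quarter note = 4; sixteenth note = 1.
Adding: 1 + 4 + 4 + 1 = 10.
10 ÷ 8 = 1 complete bar with 2 sixteenth notes remaining.

2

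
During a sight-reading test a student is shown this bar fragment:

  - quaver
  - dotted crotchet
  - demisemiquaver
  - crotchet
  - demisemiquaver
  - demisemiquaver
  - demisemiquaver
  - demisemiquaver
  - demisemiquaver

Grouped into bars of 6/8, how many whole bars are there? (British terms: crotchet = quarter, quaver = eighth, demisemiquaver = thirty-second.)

One bar of 6/8 = 24 thirty-second notes.
Convert each value to thirty-second notes: quaver = 4; dotted crotchet = 12; demisemiquaver = 1; crotchet = 8; demisemiquaver = 1; demisemiquaver = 1; demisemiquaver = 1; demisemiquaver = 1; demisemiquaver = 1.
Adding: 4 + 12 + 1 + 8 + 1 + 1 + 1 + 1 + 1 = 30.
30 ÷ 24 = 1 complete bar with 6 left over.

1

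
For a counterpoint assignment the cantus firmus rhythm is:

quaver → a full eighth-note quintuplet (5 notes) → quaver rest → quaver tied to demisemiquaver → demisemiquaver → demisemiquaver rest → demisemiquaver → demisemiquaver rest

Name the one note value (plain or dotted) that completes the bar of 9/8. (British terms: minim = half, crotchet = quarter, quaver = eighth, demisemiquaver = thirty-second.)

The bar of 9/8 = 36 thirty-second notes.
Express everything in thirty-second notes: quaver = 4; a full eighth-note quintuplet (5 notes) (five quintuplet eighths span one half) = 16; quaver rest = 4; quaver tied to demisemiquaver (quaver + demisemiquaver) = 5; demisemiquaver = 1; demisemiquaver rest = 1; demisemiquaver = 1; demisemiquaver rest = 1.
Total: 4 + 16 + 4 + 5 + 1 + 1 + 1 + 1 = 33.
Remaining: 36 − 33 = 3 thirty-second notes, which is a dotted sixteenth note.

dotted sixteenth note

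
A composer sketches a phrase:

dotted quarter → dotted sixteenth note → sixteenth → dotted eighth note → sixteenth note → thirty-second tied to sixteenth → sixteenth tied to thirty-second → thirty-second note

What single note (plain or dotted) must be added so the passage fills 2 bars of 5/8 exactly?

quarter note

2 bars of 5/8 = 40 thirty-second notes.
Each duration in thirty-second notes: dotted quarter = 12; dotted sixteenth note = 3; sixteenth = 2; dotted eighth note = 6; sixteenth note = 2; thirty-second tied to sixteenth (thirty-second + sixteenth) = 3; sixteenth tied to thirty-second (sixteenth + thirty-second) = 3; thirty-second note = 1.
Sum: 12 + 3 + 2 + 6 + 2 + 3 + 3 + 1 = 32.
Remaining: 40 − 32 = 8 thirty-second notes, which is a quarter note.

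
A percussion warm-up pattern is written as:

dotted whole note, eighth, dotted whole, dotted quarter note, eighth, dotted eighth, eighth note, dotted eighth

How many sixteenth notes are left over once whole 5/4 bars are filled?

One bar of 5/4 = 20 sixteenth notes.
Each duration in sixteenth notes: dotted whole note = 24; eighth = 2; dotted whole = 24; dotted quarter note = 6; eighth = 2; dotted eighth = 3; eighth note = 2; dotted eighth = 3.
Sum: 24 + 2 + 24 + 6 + 2 + 3 + 2 + 3 = 66.
66 ÷ 20 = 3 complete bars with 6 sixteenth notes remaining.

6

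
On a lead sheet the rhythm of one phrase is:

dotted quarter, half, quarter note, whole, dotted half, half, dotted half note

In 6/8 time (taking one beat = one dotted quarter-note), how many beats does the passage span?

11

One dotted quarter-note beat = 3 eighth notes.
Convert each value to eighth notes: dotted quarter = 3; half = 4; quarter note = 2; whole = 8; dotted half = 6; half = 4; dotted half note = 6.
Altogether 3 + 4 + 2 + 8 + 6 + 4 + 6 = 33.
33 ÷ 3 = 11 beats.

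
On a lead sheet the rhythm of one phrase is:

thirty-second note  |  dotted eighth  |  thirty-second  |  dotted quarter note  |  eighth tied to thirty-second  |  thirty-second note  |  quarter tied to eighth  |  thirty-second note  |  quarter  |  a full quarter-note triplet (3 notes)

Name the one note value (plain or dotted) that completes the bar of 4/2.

thirty-second note

The bar of 4/2 = 64 thirty-second notes.
In thirty-second notes: thirty-second note = 1; dotted eighth = 6; thirty-second = 1; dotted quarter note = 12; eighth tied to thirty-second (eighth + thirty-second) = 5; thirty-second note = 1; quarter tied to eighth (quarter + eighth) = 12; thirty-second note = 1; quarter = 8; a full quarter-note triplet (3 notes) (three triplet quarters span one half) = 16.
Sum: 1 + 6 + 1 + 12 + 5 + 1 + 12 + 1 + 8 + 16 = 63.
Remaining: 64 − 63 = 1 thirty-second note, which is a thirty-second note.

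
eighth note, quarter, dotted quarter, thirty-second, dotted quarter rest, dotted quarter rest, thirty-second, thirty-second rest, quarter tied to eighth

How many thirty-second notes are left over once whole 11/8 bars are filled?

19

One bar of 11/8 = 44 thirty-second notes.
Each duration in thirty-second notes: eighth note = 4; quarter = 8; dotted quarter = 12; thirty-second = 1; dotted quarter rest = 12; dotted quarter rest = 12; thirty-second = 1; thirty-second rest = 1; quarter tied to eighth (quarter + eighth) = 12.
Total: 4 + 8 + 12 + 1 + 12 + 12 + 1 + 1 + 12 = 63.
63 ÷ 44 = 1 complete bar with 19 thirty-second notes remaining.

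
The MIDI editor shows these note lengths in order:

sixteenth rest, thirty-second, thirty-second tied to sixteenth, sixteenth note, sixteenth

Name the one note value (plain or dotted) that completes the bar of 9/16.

The bar of 9/16 = 18 thirty-second notes.
In thirty-second notes: sixteenth rest = 2; thirty-second = 1; thirty-second tied to sixteenth (thirty-second + sixteenth) = 3; sixteenth note = 2; sixteenth = 2.
Total: 2 + 1 + 3 + 2 + 2 = 10.
Remaining: 18 − 10 = 8 thirty-second notes, which is a quarter note.

quarter note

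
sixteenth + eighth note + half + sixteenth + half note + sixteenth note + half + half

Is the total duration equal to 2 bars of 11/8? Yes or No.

No

One bar of 11/8 = 22 sixteenth notes, so 2 bars = 44.
Working in sixteenth notes: sixteenth = 1; eighth note = 2; half = 8; sixteenth = 1; half note = 8; sixteenth note = 1; half = 8; half = 8.
Sum: 1 + 2 + 8 + 1 + 8 + 1 + 8 + 8 = 37.
37 falls short of 44, so the answer is No.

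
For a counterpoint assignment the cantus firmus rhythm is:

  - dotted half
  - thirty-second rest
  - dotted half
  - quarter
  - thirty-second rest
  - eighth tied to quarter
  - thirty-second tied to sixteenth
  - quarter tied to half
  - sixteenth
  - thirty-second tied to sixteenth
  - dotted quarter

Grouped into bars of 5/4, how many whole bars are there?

2

One bar of 5/4 = 40 thirty-second notes.
Each duration in thirty-second notes: dotted half = 24; thirty-second rest = 1; dotted half = 24; quarter = 8; thirty-second rest = 1; eighth tied to quarter (eighth + quarter) = 12; thirty-second tied to sixteenth (thirty-second + sixteenth) = 3; quarter tied to half (quarter + half) = 24; sixteenth = 2; thirty-second tied to sixteenth (thirty-second + sixteenth) = 3; dotted quarter = 12.
Sum: 24 + 1 + 24 + 8 + 1 + 12 + 3 + 24 + 2 + 3 + 12 = 114.
114 ÷ 40 = 2 complete bars with 34 left over.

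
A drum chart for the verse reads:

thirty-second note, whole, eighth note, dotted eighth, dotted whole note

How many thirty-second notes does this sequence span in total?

Working in thirty-second notes: thirty-second note = 1; whole = 32; eighth note = 4; dotted eighth = 6; dotted whole note = 48.
Total: 1 + 32 + 4 + 6 + 48 = 91 thirty-second notes.

91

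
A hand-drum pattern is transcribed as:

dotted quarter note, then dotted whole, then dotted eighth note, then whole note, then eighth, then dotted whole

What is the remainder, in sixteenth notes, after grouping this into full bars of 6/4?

3

One bar of 6/4 = 24 sixteenth notes.
Working in sixteenth notes: dotted quarter note = 6; dotted whole = 24; dotted eighth note = 3; whole note = 16; eighth = 2; dotted whole = 24.
Adding: 6 + 24 + 3 + 16 + 2 + 24 = 75.
75 ÷ 24 = 3 complete bars with 3 sixteenth notes remaining.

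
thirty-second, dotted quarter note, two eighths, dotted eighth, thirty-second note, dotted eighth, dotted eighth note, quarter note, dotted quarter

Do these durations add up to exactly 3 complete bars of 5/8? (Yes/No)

One bar of 5/8 = 20 thirty-second notes, so 3 bars = 60.
Convert each value to thirty-second notes: thirty-second = 1; dotted quarter note = 12; eighth = 4; eighth = 4; dotted eighth = 6; thirty-second note = 1; dotted eighth = 6; dotted eighth note = 6; quarter note = 8; dotted quarter = 12.
Total: 1 + 12 + 4 + 4 + 6 + 1 + 6 + 6 + 8 + 12 = 60.
60 equals 60, so the answer is Yes.

Yes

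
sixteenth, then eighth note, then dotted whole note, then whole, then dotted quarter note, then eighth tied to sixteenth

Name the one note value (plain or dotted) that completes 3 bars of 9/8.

eighth note

3 bars of 9/8 = 54 sixteenth notes.
In sixteenth notes: sixteenth = 1; eighth note = 2; dotted whole note = 24; whole = 16; dotted quarter note = 6; eighth tied to sixteenth (eighth + sixteenth) = 3.
Altogether 1 + 2 + 24 + 16 + 6 + 3 = 52.
Remaining: 54 − 52 = 2 sixteenth notes, which is a eighth note.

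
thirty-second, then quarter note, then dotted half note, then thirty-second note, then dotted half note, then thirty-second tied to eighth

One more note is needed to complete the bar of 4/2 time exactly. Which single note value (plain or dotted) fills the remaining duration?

thirty-second note

The bar of 4/2 = 64 thirty-second notes.
Each duration in thirty-second notes: thirty-second = 1; quarter note = 8; dotted half note = 24; thirty-second note = 1; dotted half note = 24; thirty-second tied to eighth (thirty-second + eighth) = 5.
Adding: 1 + 8 + 24 + 1 + 24 + 5 = 63.
Remaining: 64 − 63 = 1 thirty-second note, which is a thirty-second note.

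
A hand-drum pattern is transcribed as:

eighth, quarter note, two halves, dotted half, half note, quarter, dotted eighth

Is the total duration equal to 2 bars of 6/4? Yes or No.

No

One bar of 6/4 = 24 sixteenth notes, so 2 bars = 48.
Each duration in sixteenth notes: eighth = 2; quarter note = 4; half = 8; half = 8; dotted half = 12; half note = 8; quarter = 4; dotted eighth = 3.
Sum: 2 + 4 + 8 + 8 + 12 + 8 + 4 + 3 = 49.
49 exceeds 48, so the answer is No.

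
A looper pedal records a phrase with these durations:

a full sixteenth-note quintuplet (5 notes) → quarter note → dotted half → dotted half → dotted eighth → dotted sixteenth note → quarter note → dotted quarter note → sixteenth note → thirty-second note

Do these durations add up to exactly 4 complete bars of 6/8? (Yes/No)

One bar of 6/8 = 24 thirty-second notes, so 4 bars = 96.
In thirty-second notes: a full sixteenth-note quintuplet (5 notes) (five quintuplet sixteenths span one quarter) = 8; quarter note = 8; dotted half = 24; dotted half = 24; dotted eighth = 6; dotted sixteenth note = 3; quarter note = 8; dotted quarter note = 12; sixteenth note = 2; thirty-second note = 1.
Adding: 8 + 8 + 24 + 24 + 6 + 3 + 8 + 12 + 2 + 1 = 96.
96 equals 96, so the answer is Yes.

Yes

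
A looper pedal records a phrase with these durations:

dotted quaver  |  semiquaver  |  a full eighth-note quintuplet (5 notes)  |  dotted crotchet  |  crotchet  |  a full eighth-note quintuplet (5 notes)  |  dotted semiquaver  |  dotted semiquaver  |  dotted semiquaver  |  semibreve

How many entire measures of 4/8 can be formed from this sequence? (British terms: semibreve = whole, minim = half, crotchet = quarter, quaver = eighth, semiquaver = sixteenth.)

6

One bar of 4/8 = 16 thirty-second notes.
In thirty-second notes: dotted quaver = 6; semiquaver = 2; a full eighth-note quintuplet (5 notes) (five quintuplet eighths span one half) = 16; dotted crotchet = 12; crotchet = 8; a full eighth-note quintuplet (5 notes) (five quintuplet eighths span one half) = 16; dotted semiquaver = 3; dotted semiquaver = 3; dotted semiquaver = 3; semibreve = 32.
Total: 6 + 2 + 16 + 12 + 8 + 16 + 3 + 3 + 3 + 32 = 101.
101 ÷ 16 = 6 complete bars with 5 left over.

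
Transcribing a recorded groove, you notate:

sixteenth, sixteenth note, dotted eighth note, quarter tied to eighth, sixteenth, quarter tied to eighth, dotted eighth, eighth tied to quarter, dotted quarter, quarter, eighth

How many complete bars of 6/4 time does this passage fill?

One bar of 6/4 = 24 sixteenth notes.
Express everything in sixteenth notes: sixteenth = 1; sixteenth note = 1; dotted eighth note = 3; quarter tied to eighth (quarter + eighth) = 6; sixteenth = 1; quarter tied to eighth (quarter + eighth) = 6; dotted eighth = 3; eighth tied to quarter (eighth + quarter) = 6; dotted quarter = 6; quarter = 4; eighth = 2.
Total: 1 + 1 + 3 + 6 + 1 + 6 + 3 + 6 + 6 + 4 + 2 = 39.
39 ÷ 24 = 1 complete bar with 15 left over.

1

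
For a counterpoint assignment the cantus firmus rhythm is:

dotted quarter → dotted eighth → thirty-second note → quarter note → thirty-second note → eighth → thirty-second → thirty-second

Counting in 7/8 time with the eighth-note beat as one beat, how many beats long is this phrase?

8.5

One eighth-note beat = 4 thirty-second notes.
Express everything in thirty-second notes: dotted quarter = 12; dotted eighth = 6; thirty-second note = 1; quarter note = 8; thirty-second note = 1; eighth = 4; thirty-second = 1; thirty-second = 1.
Adding: 12 + 6 + 1 + 8 + 1 + 4 + 1 + 1 = 34.
34 ÷ 4 = 8.5 beats.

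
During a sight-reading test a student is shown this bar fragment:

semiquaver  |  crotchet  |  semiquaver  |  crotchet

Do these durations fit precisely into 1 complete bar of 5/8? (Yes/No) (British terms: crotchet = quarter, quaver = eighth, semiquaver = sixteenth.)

One bar of 5/8 = 10 sixteenth notes.
In sixteenth notes: semiquaver = 1; crotchet = 4; semiquaver = 1; crotchet = 4.
Altogether 1 + 4 + 1 + 4 = 10.
10 equals 10, so the answer is Yes.

Yes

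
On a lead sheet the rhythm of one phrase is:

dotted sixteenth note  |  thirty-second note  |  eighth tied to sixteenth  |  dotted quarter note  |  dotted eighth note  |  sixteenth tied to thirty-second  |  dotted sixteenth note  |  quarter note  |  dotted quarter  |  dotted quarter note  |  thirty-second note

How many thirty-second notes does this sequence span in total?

67

Express everything in thirty-second notes: dotted sixteenth note = 3; thirty-second note = 1; eighth tied to sixteenth (eighth + sixteenth) = 6; dotted quarter note = 12; dotted eighth note = 6; sixteenth tied to thirty-second (sixteenth + thirty-second) = 3; dotted sixteenth note = 3; quarter note = 8; dotted quarter = 12; dotted quarter note = 12; thirty-second note = 1.
Total: 3 + 1 + 6 + 12 + 6 + 3 + 3 + 8 + 12 + 12 + 1 = 67 thirty-second notes.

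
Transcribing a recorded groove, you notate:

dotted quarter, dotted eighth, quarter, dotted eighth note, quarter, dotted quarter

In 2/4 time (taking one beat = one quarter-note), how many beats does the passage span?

One quarter-note beat = 4 sixteenth notes.
Each duration in sixteenth notes: dotted quarter = 6; dotted eighth = 3; quarter = 4; dotted eighth note = 3; quarter = 4; dotted quarter = 6.
Total: 6 + 3 + 4 + 3 + 4 + 6 = 26.
26 ÷ 4 = 6.5 beats.

6.5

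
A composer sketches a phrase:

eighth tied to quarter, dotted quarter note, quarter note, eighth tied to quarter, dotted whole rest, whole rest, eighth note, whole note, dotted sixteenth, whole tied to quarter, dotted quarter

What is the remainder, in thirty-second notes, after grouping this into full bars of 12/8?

One bar of 12/8 = 48 thirty-second notes.
Working in thirty-second notes: eighth tied to quarter (eighth + quarter) = 12; dotted quarter note = 12; quarter note = 8; eighth tied to quarter (eighth + quarter) = 12; dotted whole rest = 48; whole rest = 32; eighth note = 4; whole note = 32; dotted sixteenth = 3; whole tied to quarter (whole + quarter) = 40; dotted quarter = 12.
Total: 12 + 12 + 8 + 12 + 48 + 32 + 4 + 32 + 3 + 40 + 12 = 215.
215 ÷ 48 = 4 complete bars with 23 thirty-second notes remaining.

23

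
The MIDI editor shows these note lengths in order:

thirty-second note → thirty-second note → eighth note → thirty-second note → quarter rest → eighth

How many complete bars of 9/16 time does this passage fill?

1

One bar of 9/16 = 18 thirty-second notes.
Each duration in thirty-second notes: thirty-second note = 1; thirty-second note = 1; eighth note = 4; thirty-second note = 1; quarter rest = 8; eighth = 4.
Total: 1 + 1 + 4 + 1 + 8 + 4 = 19.
19 ÷ 18 = 1 complete bar with 1 left over.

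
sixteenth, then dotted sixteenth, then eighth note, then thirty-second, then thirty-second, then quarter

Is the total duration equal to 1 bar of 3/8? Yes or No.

One bar of 3/8 = 12 thirty-second notes.
Working in thirty-second notes: sixteenth = 2; dotted sixteenth = 3; eighth note = 4; thirty-second = 1; thirty-second = 1; quarter = 8.
Total: 2 + 3 + 4 + 1 + 1 + 8 = 19.
19 exceeds 12, so the answer is No.

No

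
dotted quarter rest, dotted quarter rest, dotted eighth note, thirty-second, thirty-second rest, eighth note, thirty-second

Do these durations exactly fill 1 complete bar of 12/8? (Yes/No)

One bar of 12/8 = 48 thirty-second notes.
Express everything in thirty-second notes: dotted quarter rest = 12; dotted quarter rest = 12; dotted eighth note = 6; thirty-second = 1; thirty-second rest = 1; eighth note = 4; thirty-second = 1.
Adding: 12 + 12 + 6 + 1 + 1 + 4 + 1 = 37.
37 falls short of 48, so the answer is No.

No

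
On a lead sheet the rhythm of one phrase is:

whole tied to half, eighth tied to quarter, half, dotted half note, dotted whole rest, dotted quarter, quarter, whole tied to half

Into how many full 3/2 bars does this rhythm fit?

4

One bar of 3/2 = 12 eighth notes.
Each duration in eighth notes: whole tied to half (whole + half) = 12; eighth tied to quarter (eighth + quarter) = 3; half = 4; dotted half note = 6; dotted whole rest = 12; dotted quarter = 3; quarter = 2; whole tied to half (whole + half) = 12.
Adding: 12 + 3 + 4 + 6 + 12 + 3 + 2 + 12 = 54.
54 ÷ 12 = 4 complete bars with 6 left over.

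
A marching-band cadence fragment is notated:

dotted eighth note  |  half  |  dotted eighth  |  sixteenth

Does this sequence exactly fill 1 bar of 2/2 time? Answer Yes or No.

One bar of 2/2 = 16 sixteenth notes.
Working in sixteenth notes: dotted eighth note = 3; half = 8; dotted eighth = 3; sixteenth = 1.
Adding: 3 + 8 + 3 + 1 = 15.
15 falls short of 16, so the answer is No.

No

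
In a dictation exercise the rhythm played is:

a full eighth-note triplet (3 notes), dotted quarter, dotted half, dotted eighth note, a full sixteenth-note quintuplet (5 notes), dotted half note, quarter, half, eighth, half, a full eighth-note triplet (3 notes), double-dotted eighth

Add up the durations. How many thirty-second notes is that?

Each duration in thirty-second notes: a full eighth-note triplet (3 notes) (three triplet eighths span one quarter) = 8; dotted quarter = 12; dotted half = 24; dotted eighth note = 6; a full sixteenth-note quintuplet (5 notes) (five quintuplet sixteenths span one quarter) = 8; dotted half note = 24; quarter = 8; half = 16; eighth = 4; half = 16; a full eighth-note triplet (3 notes) (three triplet eighths span one quarter) = 8; double-dotted eighth = 7.
Total: 8 + 12 + 24 + 6 + 8 + 24 + 8 + 16 + 4 + 16 + 8 + 7 = 141 thirty-second notes.

141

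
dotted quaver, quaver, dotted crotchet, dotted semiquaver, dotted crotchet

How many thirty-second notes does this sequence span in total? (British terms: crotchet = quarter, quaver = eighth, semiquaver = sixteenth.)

37

Convert each value to thirty-second notes: dotted quaver = 6; quaver = 4; dotted crotchet = 12; dotted semiquaver = 3; dotted crotchet = 12.
Altogether 6 + 4 + 12 + 3 + 12 = 37 thirty-second notes.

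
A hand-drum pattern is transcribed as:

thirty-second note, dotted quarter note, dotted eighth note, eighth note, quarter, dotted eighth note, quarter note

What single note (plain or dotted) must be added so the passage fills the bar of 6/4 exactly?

dotted sixteenth note

The bar of 6/4 = 48 thirty-second notes.
Express everything in thirty-second notes: thirty-second note = 1; dotted quarter note = 12; dotted eighth note = 6; eighth note = 4; quarter = 8; dotted eighth note = 6; quarter note = 8.
Altogether 1 + 12 + 6 + 4 + 8 + 6 + 8 = 45.
Remaining: 48 − 45 = 3 thirty-second notes, which is a dotted sixteenth note.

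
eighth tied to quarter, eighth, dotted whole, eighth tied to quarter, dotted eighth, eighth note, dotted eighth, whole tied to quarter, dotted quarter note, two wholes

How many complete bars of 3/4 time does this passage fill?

One bar of 3/4 = 12 sixteenth notes.
Convert each value to sixteenth notes: eighth tied to quarter (eighth + quarter) = 6; eighth = 2; dotted whole = 24; eighth tied to quarter (eighth + quarter) = 6; dotted eighth = 3; eighth note = 2; dotted eighth = 3; whole tied to quarter (whole + quarter) = 20; dotted quarter note = 6; whole = 16; whole = 16.
Sum: 6 + 2 + 24 + 6 + 3 + 2 + 3 + 20 + 6 + 16 + 16 = 104.
104 ÷ 12 = 8 complete bars with 8 left over.

8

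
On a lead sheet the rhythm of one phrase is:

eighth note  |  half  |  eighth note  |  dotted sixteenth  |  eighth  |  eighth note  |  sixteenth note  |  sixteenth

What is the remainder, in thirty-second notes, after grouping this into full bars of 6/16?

One bar of 6/16 = 12 thirty-second notes.
Working in thirty-second notes: eighth note = 4; half = 16; eighth note = 4; dotted sixteenth = 3; eighth = 4; eighth note = 4; sixteenth note = 2; sixteenth = 2.
Sum: 4 + 16 + 4 + 3 + 4 + 4 + 2 + 2 = 39.
39 ÷ 12 = 3 complete bars with 3 thirty-second notes remaining.

3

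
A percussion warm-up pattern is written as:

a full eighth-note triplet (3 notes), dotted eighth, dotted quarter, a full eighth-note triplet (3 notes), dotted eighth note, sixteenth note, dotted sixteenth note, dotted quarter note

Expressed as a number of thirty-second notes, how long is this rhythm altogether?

57

Working in thirty-second notes: a full eighth-note triplet (3 notes) (three triplet eighths span one quarter) = 8; dotted eighth = 6; dotted quarter = 12; a full eighth-note triplet (3 notes) (three triplet eighths span one quarter) = 8; dotted eighth note = 6; sixteenth note = 2; dotted sixteenth note = 3; dotted quarter note = 12.
Altogether 8 + 6 + 12 + 8 + 6 + 2 + 3 + 12 = 57 thirty-second notes.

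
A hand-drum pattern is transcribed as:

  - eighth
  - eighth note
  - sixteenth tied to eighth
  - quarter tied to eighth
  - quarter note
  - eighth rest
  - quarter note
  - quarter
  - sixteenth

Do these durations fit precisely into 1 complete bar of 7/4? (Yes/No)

Yes

One bar of 7/4 = 28 sixteenth notes.
Working in sixteenth notes: eighth = 2; eighth note = 2; sixteenth tied to eighth (sixteenth + eighth) = 3; quarter tied to eighth (quarter + eighth) = 6; quarter note = 4; eighth rest = 2; quarter note = 4; quarter = 4; sixteenth = 1.
Sum: 2 + 2 + 3 + 6 + 4 + 2 + 4 + 4 + 1 = 28.
28 equals 28, so the answer is Yes.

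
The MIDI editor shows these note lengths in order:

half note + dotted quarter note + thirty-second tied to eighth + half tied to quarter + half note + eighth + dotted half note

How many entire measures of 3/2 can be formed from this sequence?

2

One bar of 3/2 = 48 thirty-second notes.
Each duration in thirty-second notes: half note = 16; dotted quarter note = 12; thirty-second tied to eighth (thirty-second + eighth) = 5; half tied to quarter (half + quarter) = 24; half note = 16; eighth = 4; dotted half note = 24.
Total: 16 + 12 + 5 + 24 + 16 + 4 + 24 = 101.
101 ÷ 48 = 2 complete bars with 5 left over.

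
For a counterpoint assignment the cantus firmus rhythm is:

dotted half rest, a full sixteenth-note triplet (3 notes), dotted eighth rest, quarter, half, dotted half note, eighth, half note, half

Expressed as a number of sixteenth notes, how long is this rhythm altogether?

59

In sixteenth notes: dotted half rest = 12; a full sixteenth-note triplet (3 notes) (three triplet sixteenths span one eighth) = 2; dotted eighth rest = 3; quarter = 4; half = 8; dotted half note = 12; eighth = 2; half note = 8; half = 8.
Adding: 12 + 2 + 3 + 4 + 8 + 12 + 2 + 8 + 8 = 59 sixteenth notes.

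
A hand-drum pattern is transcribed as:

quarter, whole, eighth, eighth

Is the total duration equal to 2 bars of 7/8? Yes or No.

One bar of 7/8 = 7 eighth notes, so 2 bars = 14.
In eighth notes: quarter = 2; whole = 8; eighth = 1; eighth = 1.
Sum: 2 + 8 + 1 + 1 = 12.
12 falls short of 14, so the answer is No.

No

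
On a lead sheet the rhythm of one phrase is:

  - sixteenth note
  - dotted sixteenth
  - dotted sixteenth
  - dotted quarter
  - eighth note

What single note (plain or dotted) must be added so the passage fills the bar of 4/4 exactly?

The bar of 4/4 = 32 thirty-second notes.
Each duration in thirty-second notes: sixteenth note = 2; dotted sixteenth = 3; dotted sixteenth = 3; dotted quarter = 12; eighth note = 4.
Adding: 2 + 3 + 3 + 12 + 4 = 24.
Remaining: 32 − 24 = 8 thirty-second notes, which is a quarter note.

quarter note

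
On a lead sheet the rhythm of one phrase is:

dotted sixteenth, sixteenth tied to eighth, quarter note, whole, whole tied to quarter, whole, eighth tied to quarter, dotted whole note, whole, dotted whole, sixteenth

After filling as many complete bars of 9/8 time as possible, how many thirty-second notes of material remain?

11

One bar of 9/8 = 36 thirty-second notes.
Each duration in thirty-second notes: dotted sixteenth = 3; sixteenth tied to eighth (sixteenth + eighth) = 6; quarter note = 8; whole = 32; whole tied to quarter (whole + quarter) = 40; whole = 32; eighth tied to quarter (eighth + quarter) = 12; dotted whole note = 48; whole = 32; dotted whole = 48; sixteenth = 2.
Adding: 3 + 6 + 8 + 32 + 40 + 32 + 12 + 48 + 32 + 48 + 2 = 263.
263 ÷ 36 = 7 complete bars with 11 thirty-second notes remaining.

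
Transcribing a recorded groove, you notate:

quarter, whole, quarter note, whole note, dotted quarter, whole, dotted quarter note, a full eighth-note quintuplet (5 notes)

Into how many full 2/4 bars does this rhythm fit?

9

One bar of 2/4 = 4 eighth notes.
In eighth notes: quarter = 2; whole = 8; quarter note = 2; whole note = 8; dotted quarter = 3; whole = 8; dotted quarter note = 3; a full eighth-note quintuplet (5 notes) (five quintuplet eighths span one half) = 4.
Total: 2 + 8 + 2 + 8 + 3 + 8 + 3 + 4 = 38.
38 ÷ 4 = 9 complete bars with 2 left over.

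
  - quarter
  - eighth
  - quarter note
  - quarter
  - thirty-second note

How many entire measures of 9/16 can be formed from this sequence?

1

One bar of 9/16 = 18 thirty-second notes.
In thirty-second notes: quarter = 8; eighth = 4; quarter note = 8; quarter = 8; thirty-second note = 1.
Adding: 8 + 4 + 8 + 8 + 1 = 29.
29 ÷ 18 = 1 complete bar with 11 left over.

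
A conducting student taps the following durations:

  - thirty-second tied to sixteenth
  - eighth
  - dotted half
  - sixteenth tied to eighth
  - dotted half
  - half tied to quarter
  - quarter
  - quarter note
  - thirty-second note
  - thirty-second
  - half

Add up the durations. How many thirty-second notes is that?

Working in thirty-second notes: thirty-second tied to sixteenth (thirty-second + sixteenth) = 3; eighth = 4; dotted half = 24; sixteenth tied to eighth (sixteenth + eighth) = 6; dotted half = 24; half tied to quarter (half + quarter) = 24; quarter = 8; quarter note = 8; thirty-second note = 1; thirty-second = 1; half = 16.
Altogether 3 + 4 + 24 + 6 + 24 + 24 + 8 + 8 + 1 + 1 + 16 = 119 thirty-second notes.

119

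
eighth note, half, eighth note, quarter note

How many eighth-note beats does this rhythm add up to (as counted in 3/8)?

8

One eighth-note beat = 2 sixteenth notes.
In sixteenth notes: eighth note = 2; half = 8; eighth note = 2; quarter note = 4.
Total: 2 + 8 + 2 + 4 = 16.
16 ÷ 2 = 8 beats.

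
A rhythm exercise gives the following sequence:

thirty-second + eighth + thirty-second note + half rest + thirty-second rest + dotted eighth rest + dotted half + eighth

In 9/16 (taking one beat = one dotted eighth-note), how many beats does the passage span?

One dotted eighth-note beat = 6 thirty-second notes.
Each duration in thirty-second notes: thirty-second = 1; eighth = 4; thirty-second note = 1; half rest = 16; thirty-second rest = 1; dotted eighth rest = 6; dotted half = 24; eighth = 4.
Sum: 1 + 4 + 1 + 16 + 1 + 6 + 24 + 4 = 57.
57 ÷ 6 = 9.5 beats.

9.5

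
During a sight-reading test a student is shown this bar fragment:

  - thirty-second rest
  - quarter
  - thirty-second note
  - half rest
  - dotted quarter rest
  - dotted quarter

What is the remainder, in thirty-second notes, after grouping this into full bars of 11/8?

6

One bar of 11/8 = 44 thirty-second notes.
Each duration in thirty-second notes: thirty-second rest = 1; quarter = 8; thirty-second note = 1; half rest = 16; dotted quarter rest = 12; dotted quarter = 12.
Altogether 1 + 8 + 1 + 16 + 12 + 12 = 50.
50 ÷ 44 = 1 complete bar with 6 thirty-second notes remaining.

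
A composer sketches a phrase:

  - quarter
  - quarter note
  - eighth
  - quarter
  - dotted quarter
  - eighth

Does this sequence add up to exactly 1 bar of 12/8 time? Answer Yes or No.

One bar of 12/8 = 12 eighth notes.
Working in eighth notes: quarter = 2; quarter note = 2; eighth = 1; quarter = 2; dotted quarter = 3; eighth = 1.
Adding: 2 + 2 + 1 + 2 + 3 + 1 = 11.
11 falls short of 12, so the answer is No.

No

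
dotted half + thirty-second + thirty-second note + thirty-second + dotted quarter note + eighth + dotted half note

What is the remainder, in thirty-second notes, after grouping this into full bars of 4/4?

3

One bar of 4/4 = 32 thirty-second notes.
Working in thirty-second notes: dotted half = 24; thirty-second = 1; thirty-second note = 1; thirty-second = 1; dotted quarter note = 12; eighth = 4; dotted half note = 24.
Adding: 24 + 1 + 1 + 1 + 12 + 4 + 24 = 67.
67 ÷ 32 = 2 complete bars with 3 thirty-second notes remaining.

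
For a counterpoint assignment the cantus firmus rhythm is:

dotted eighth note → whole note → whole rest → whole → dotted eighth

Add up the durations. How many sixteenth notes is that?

54

Express everything in sixteenth notes: dotted eighth note = 3; whole note = 16; whole rest = 16; whole = 16; dotted eighth = 3.
Adding: 3 + 16 + 16 + 16 + 3 = 54 sixteenth notes.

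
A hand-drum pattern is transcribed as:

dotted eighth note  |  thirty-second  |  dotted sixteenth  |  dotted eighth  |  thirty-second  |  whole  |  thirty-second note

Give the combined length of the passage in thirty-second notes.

50

Convert each value to thirty-second notes: dotted eighth note = 6; thirty-second = 1; dotted sixteenth = 3; dotted eighth = 6; thirty-second = 1; whole = 32; thirty-second note = 1.
Total: 6 + 1 + 3 + 6 + 1 + 32 + 1 = 50 thirty-second notes.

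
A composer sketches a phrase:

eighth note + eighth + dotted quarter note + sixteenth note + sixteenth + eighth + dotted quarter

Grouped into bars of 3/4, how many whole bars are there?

1

One bar of 3/4 = 12 sixteenth notes.
Express everything in sixteenth notes: eighth note = 2; eighth = 2; dotted quarter note = 6; sixteenth note = 1; sixteenth = 1; eighth = 2; dotted quarter = 6.
Total: 2 + 2 + 6 + 1 + 1 + 2 + 6 = 20.
20 ÷ 12 = 1 complete bar with 8 left over.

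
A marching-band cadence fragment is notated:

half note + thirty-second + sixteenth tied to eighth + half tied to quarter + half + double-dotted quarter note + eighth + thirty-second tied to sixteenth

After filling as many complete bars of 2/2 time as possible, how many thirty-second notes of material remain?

One bar of 2/2 = 32 thirty-second notes.
Working in thirty-second notes: half note = 16; thirty-second = 1; sixteenth tied to eighth (sixteenth + eighth) = 6; half tied to quarter (half + quarter) = 24; half = 16; double-dotted quarter note = 14; eighth = 4; thirty-second tied to sixteenth (thirty-second + sixteenth) = 3.
Total: 16 + 1 + 6 + 24 + 16 + 14 + 4 + 3 = 84.
84 ÷ 32 = 2 complete bars with 20 thirty-second notes remaining.

20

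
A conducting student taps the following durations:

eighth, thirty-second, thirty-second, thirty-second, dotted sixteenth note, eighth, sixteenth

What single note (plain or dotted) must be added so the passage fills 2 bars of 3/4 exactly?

2 bars of 3/4 = 48 thirty-second notes.
Convert each value to thirty-second notes: eighth = 4; thirty-second = 1; thirty-second = 1; thirty-second = 1; dotted sixteenth note = 3; eighth = 4; sixteenth = 2.
Altogether 4 + 1 + 1 + 1 + 3 + 4 + 2 = 16.
Remaining: 48 − 16 = 32 thirty-second notes, which is a whole note.

whole note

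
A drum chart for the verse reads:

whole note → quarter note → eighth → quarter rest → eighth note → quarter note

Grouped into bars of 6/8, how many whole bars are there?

2

One bar of 6/8 = 6 eighth notes.
Convert each value to eighth notes: whole note = 8; quarter note = 2; eighth = 1; quarter rest = 2; eighth note = 1; quarter note = 2.
Total: 8 + 2 + 1 + 2 + 1 + 2 = 16.
16 ÷ 6 = 2 complete bars with 4 left over.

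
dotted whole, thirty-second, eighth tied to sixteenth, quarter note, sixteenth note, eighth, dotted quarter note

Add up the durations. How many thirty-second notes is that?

81

Convert each value to thirty-second notes: dotted whole = 48; thirty-second = 1; eighth tied to sixteenth (eighth + sixteenth) = 6; quarter note = 8; sixteenth note = 2; eighth = 4; dotted quarter note = 12.
Sum: 48 + 1 + 6 + 8 + 2 + 4 + 12 = 81 thirty-second notes.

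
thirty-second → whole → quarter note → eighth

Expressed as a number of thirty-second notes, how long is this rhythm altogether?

Convert each value to thirty-second notes: thirty-second = 1; whole = 32; quarter note = 8; eighth = 4.
Total: 1 + 32 + 8 + 4 = 45 thirty-second notes.

45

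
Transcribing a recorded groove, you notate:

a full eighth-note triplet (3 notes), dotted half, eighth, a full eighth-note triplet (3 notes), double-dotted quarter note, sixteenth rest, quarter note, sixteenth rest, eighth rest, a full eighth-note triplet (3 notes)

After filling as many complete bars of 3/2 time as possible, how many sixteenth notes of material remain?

One bar of 3/2 = 24 sixteenth notes.
In sixteenth notes: a full eighth-note triplet (3 notes) (three triplet eighths span one quarter) = 4; dotted half = 12; eighth = 2; a full eighth-note triplet (3 notes) (three triplet eighths span one quarter) = 4; double-dotted quarter note = 7; sixteenth rest = 1; quarter note = 4; sixteenth rest = 1; eighth rest = 2; a full eighth-note triplet (3 notes) (three triplet eighths span one quarter) = 4.
Adding: 4 + 12 + 2 + 4 + 7 + 1 + 4 + 1 + 2 + 4 = 41.
41 ÷ 24 = 1 complete bar with 17 sixteenth notes remaining.

17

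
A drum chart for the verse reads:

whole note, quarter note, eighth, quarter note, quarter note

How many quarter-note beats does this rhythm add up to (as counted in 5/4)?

One quarter-note beat = 2 eighth notes.
Express everything in eighth notes: whole note = 8; quarter note = 2; eighth = 1; quarter note = 2; quarter note = 2.
Total: 8 + 2 + 1 + 2 + 2 = 15.
15 ÷ 2 = 7.5 beats.

7.5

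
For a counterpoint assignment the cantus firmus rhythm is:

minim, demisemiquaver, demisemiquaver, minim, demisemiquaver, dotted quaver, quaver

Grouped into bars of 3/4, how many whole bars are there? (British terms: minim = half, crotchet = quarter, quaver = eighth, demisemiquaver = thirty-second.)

One bar of 3/4 = 24 thirty-second notes.
Convert each value to thirty-second notes: minim = 16; demisemiquaver = 1; demisemiquaver = 1; minim = 16; demisemiquaver = 1; dotted quaver = 6; quaver = 4.
Total: 16 + 1 + 1 + 16 + 1 + 6 + 4 = 45.
45 ÷ 24 = 1 complete bar with 21 left over.

1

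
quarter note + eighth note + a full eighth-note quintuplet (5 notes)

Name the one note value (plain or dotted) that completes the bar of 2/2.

The bar of 2/2 = 8 eighth notes.
Each duration in eighth notes: quarter note = 2; eighth note = 1; a full eighth-note quintuplet (5 notes) (five quintuplet eighths span one half) = 4.
Total: 2 + 1 + 4 = 7.
Remaining: 8 − 7 = 1 eighth note, which is a eighth note.

eighth note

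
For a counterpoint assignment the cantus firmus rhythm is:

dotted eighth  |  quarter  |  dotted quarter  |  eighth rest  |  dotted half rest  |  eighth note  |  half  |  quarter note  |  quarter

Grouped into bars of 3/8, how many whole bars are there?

One bar of 3/8 = 6 sixteenth notes.
Working in sixteenth notes: dotted eighth = 3; quarter = 4; dotted quarter = 6; eighth rest = 2; dotted half rest = 12; eighth note = 2; half = 8; quarter note = 4; quarter = 4.
Sum: 3 + 4 + 6 + 2 + 12 + 2 + 8 + 4 + 4 = 45.
45 ÷ 6 = 7 complete bars with 3 left over.

7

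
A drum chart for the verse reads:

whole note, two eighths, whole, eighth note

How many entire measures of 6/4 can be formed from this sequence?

1

One bar of 6/4 = 12 eighth notes.
Working in eighth notes: whole note = 8; eighth = 1; eighth = 1; whole = 8; eighth note = 1.
Sum: 8 + 1 + 1 + 8 + 1 = 19.
19 ÷ 12 = 1 complete bar with 7 left over.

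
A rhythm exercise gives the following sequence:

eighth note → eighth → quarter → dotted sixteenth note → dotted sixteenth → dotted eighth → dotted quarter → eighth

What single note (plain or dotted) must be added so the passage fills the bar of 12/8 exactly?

eighth note

The bar of 12/8 = 48 thirty-second notes.
Working in thirty-second notes: eighth note = 4; eighth = 4; quarter = 8; dotted sixteenth note = 3; dotted sixteenth = 3; dotted eighth = 6; dotted quarter = 12; eighth = 4.
Adding: 4 + 4 + 8 + 3 + 3 + 6 + 12 + 4 = 44.
Remaining: 48 − 44 = 4 thirty-second notes, which is a eighth note.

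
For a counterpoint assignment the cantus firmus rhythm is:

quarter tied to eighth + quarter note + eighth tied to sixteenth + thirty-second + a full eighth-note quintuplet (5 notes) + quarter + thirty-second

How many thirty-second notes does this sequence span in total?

Each duration in thirty-second notes: quarter tied to eighth (quarter + eighth) = 12; quarter note = 8; eighth tied to sixteenth (eighth + sixteenth) = 6; thirty-second = 1; a full eighth-note quintuplet (5 notes) (five quintuplet eighths span one half) = 16; quarter = 8; thirty-second = 1.
Total: 12 + 8 + 6 + 1 + 16 + 8 + 1 = 52 thirty-second notes.

52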